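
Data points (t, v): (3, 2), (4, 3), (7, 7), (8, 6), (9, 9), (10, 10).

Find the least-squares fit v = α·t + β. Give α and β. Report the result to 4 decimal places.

Setting ∂/∂α … = 0 gives: 319·α + 41·β = 296;  41·α + 6·β = 37.
(Σt·t = 319, Σt = 41, Σ1 = 6, Σt·v = 296, Σv = 37.)
Eliminating β: 6·(row 1) − 41·(row 2) gives 233·α = 6·296 − 41·37 = 259, so α = 259/233.
Then β = (37 − 41·(259/233))/6 = -333/233.

α = 1.1116, β = -1.4292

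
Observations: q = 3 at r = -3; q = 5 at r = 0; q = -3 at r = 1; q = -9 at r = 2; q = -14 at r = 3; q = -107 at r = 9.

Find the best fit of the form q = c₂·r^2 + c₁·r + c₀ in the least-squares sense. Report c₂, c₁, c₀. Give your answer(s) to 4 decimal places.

The normal equations are: 6740·c₂ + 738·c₁ + 104·c₀ = -8805;  738·c₂ + 104·c₁ + 12·c₀ = -1035;  104·c₂ + 12·c₁ + 6·c₀ = -125.
(Σr^2·r^2 = 6740, Σr^2·r = 738, Σr^2 = 104, Σr·r = 104, Σr = 12, Σ1 = 6, Σr^2·q = -8805, Σr·q = -1035, Σq = -125.)
Solving the 3×3 system (Gaussian elimination) gives c₂ = -34505/34226, c₁ = -107247/34226, c₀ = 99539/34226.

c₂ = -1.0082, c₁ = -3.1335, c₀ = 2.9083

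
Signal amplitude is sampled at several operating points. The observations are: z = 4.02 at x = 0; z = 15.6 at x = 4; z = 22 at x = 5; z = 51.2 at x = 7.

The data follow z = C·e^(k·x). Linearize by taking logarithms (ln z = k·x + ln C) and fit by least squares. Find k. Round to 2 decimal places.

With ln zᵢ as the transformed response and xᵢ as the regressor:
Sums: Σx = 16.0000, Σ(x)² = 90.0000, Σln z = 11.1653, Σx·ln z = 53.9945.
Normal system: [[90.0000, 16.0000]; [16.0000, 4]]·[k, ln C]ᵀ = [53.9945, 11.1653]ᵀ.
Slope k = (n·Σx·ln z − Σx·Σln z)/(n·Σ(x)² − (Σx)²) = (4·53.9945 − 16.0000·11.1653)/104.0000 = 0.35897; ln C = (Σln z − k·Σx)/n = 1.35547.

k = 0.36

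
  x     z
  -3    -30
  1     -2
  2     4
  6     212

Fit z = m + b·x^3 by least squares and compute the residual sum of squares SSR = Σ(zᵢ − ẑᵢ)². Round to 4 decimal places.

Entries of AᵀA: Σ1 = 4, Σx^3 = 198, Σx^3·x^3 = 47450.
And Σz = 184, Σx^3·z = 46632.
Determinant 4·47450 − 198² = 150596.
m = (184·47450 − 198·46632)/150596 = -125584/37649; b = (4·46632 − 198·184)/150596 = 37524/37649.
Residuals: 9262/37649, 12762/37649, -24012/37649, 1988/37649; SSR = 22024/37649.

SSR = 0.5850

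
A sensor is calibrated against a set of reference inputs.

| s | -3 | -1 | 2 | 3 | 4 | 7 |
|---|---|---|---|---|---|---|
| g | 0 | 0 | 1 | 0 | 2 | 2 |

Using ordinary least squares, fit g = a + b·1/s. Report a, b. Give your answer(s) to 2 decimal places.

Entries of AᵀA: Σ1 = 6, Σ1/s = -3/28, Σ1/s·1/s = 10973/7056.
Moment sums: Σg = 5, Σ1/s·g = 9/7.
Normal equations: [[6, -3/28]; [-3/28, 10973/7056]]·[a, b]ᵀ = [5, 9/7]ᵀ.
Eliminating b: (10973/7056)·(row 1) − (-3/28)·(row 2) gives (21919/2352)·a = (10973/7056)·5 − (-3/28)·(9/7) = 55837/7056, so a = 55837/65757.
Then b = ((9/7) − (-3/28)·(55837/65757))/(10973/7056) = 19404/21919.

a = 0.85, b = 0.89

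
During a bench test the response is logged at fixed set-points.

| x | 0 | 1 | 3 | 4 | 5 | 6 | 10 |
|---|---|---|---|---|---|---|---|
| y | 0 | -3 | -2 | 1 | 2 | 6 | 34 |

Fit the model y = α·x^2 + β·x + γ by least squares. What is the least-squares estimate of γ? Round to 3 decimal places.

Forming AᵀA = [[12259, 1433, 187]; [1433, 187, 29]; [187, 29, 7]] and Aᵀy = [3661, 381, 38]ᵀ gives AᵀA·[α, β, γ]ᵀ = Aᵀy.
Inverting the 3×3 Gram matrix, [α, β, γ]ᵀ = [5779/10164, -68737/30492, -6425/15246]ᵀ.

γ = -0.421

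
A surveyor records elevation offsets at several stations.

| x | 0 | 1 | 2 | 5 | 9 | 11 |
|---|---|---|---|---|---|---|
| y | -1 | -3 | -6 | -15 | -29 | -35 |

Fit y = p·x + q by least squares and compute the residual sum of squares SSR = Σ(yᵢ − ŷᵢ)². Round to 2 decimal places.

Sums needed: Σx·x = 232, Σx = 28, Σ1 = 6.
And Σx·y = -736, Σy = -89.
Normal equations: [[232, 28]; [28, 6]]·[p, q]ᵀ = [-736, -89]ᵀ.
det = 232·6 − 28² = 608.
p = ((-736)·6 − 28·(-89))/608 = -481/152; q = (232·(-89) − 28·(-736))/608 = -5/76.
Residuals: -71/76, 35/152, 15/38, 135/152, -69/152, -1/8; SSR = 159/76.

SSR = 2.09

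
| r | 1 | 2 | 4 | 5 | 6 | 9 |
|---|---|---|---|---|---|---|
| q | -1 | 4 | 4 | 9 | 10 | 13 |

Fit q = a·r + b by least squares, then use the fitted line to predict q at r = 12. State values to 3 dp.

Compute the Gram sums: Σr·r = 163, Σr = 27, Σ1 = 6.
And Σr·q = 245, Σq = 39.
Normal equations: [[163, 27]; [27, 6]]·[a, b]ᵀ = [245, 39]ᵀ.
Eliminating b: 6·(row 1) − 27·(row 2) gives 249·a = 6·245 − 27·39 = 417, so a = 139/83.
Then b = (39 − 27·(139/83))/6 = -86/83.
At r = 12: q̂ = (139/83)·(12) + (-86/83)·(1) = 1582/83.

q̂ = 19.060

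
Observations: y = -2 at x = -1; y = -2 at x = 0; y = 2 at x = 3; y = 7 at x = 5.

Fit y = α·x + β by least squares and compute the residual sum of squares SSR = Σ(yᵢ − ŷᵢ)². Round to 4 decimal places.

SSR = 3.1868

Entries of MᵀM: Σx·x = 35, Σx = 7, Σ1 = 4.
Moment sums: Σx·y = 43, Σy = 5.
So MᵀM·[α, β]ᵀ = Mᵀy: [[35, 7]; [7, 4]]·[α, β]ᵀ = [43, 5]ᵀ.
det = 35·4 − 7² = 91.
α = (43·4 − 7·5)/91 = 137/91; β = (35·5 − 7·43)/91 = -18/13.
Residuals: 81/91, -8/13, -103/91, 6/7; SSR = 290/91.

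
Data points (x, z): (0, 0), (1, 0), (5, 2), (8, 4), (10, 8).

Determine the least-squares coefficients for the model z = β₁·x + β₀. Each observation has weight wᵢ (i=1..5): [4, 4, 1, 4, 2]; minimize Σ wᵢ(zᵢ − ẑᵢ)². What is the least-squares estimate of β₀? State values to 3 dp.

β₀ = -0.475

Forming AᵀWA = [[485, 61]; [61, 15]] and AᵀWz = [298, 34]ᵀ gives AᵀWA·[β₁, β₀]ᵀ = AᵀWz.
Determinant 485·15 − 61² = 3554.
β₁ = (298·15 − 61·34)/3554 = 1198/1777; β₀ = (485·34 − 61·298)/3554 = -844/1777.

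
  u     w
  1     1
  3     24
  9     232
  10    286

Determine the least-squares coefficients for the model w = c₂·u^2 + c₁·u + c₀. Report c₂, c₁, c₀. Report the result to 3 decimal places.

c₂ = 2.864, c₁ = 0.203, c₀ = -2.185

Compute the Gram sums: Σu^2·u^2 = 16643, Σu^2·u = 1757, Σu^2 = 191, Σu·u = 191, Σu = 23, Σ1 = 4.
And Σu^2·w = 47609, Σu·w = 5021, Σw = 543.
Row-reducing yields c₂ = 3059/1068, c₁ = 217/1068, c₀ = -389/178.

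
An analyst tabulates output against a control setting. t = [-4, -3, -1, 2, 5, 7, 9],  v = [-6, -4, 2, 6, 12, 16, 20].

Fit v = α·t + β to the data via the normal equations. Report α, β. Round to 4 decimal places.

Normal-equation sums: Σt·t = 185, Σt = 15, Σ1 = 7.
Right-hand side: Σt·v = 398, Σv = 46.
XᵀX·[α, β]ᵀ = Xᵀv becomes [[185, 15]; [15, 7]]·[α, β]ᵀ = [398, 46]ᵀ.
Determinant 185·7 − 15² = 1070.
α = (398·7 − 15·46)/1070 = 1048/535; β = (185·46 − 15·398)/1070 = 254/107.

α = 1.9589, β = 2.3738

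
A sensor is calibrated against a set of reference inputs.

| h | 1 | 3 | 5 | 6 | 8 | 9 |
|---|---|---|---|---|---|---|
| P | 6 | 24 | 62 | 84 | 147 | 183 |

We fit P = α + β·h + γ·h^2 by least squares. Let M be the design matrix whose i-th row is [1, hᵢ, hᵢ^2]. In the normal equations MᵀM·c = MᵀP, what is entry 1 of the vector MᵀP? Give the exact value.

506

Entry 1 ↔ basis 1, so (MᵀP)_{1} = Σᵢ Pᵢ = (1)·(6) + (1)·(24) + (1)·(62) + (1)·(84) + (1)·(147) + (1)·(183) = 506.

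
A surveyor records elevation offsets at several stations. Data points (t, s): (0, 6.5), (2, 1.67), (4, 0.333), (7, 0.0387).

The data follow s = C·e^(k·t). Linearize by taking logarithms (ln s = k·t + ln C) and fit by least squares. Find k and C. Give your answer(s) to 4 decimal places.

Taking logs, ln s = k·t + ln C, so regress ln s on t.
XᵀX = [[69.0000, 13.0000]; [13.0000, 4]], rhs = [-26.1362, -1.9669]ᵀ  (here Σt = 13.0000, Σ(t)² = 69.0000, Σln s = -1.9669, Σt·ln s = -26.1362).
Slope k = (n·Σt·ln s − Σt·Σln s)/(n·Σ(t)² − (Σt)²) = (4·-26.1362 − 13.0000·-1.9669)/107.0000 = -0.73809; ln C = (Σln s − k·Σt)/n = 1.90705, so C = exp(1.90705) = 6.73321.

k = -0.7381, C = 6.7332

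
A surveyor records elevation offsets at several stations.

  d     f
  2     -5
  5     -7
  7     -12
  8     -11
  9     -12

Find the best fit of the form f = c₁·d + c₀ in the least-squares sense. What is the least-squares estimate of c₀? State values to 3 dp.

c₀ = -2.636

With design matrix X, XᵀX = [[223, 31]; [31, 5]] and Xᵀf = [-325, -47]ᵀ.
Δ = 223·5 − 31² = 154.
c₁ = ((-325)·5 − 31·(-47))/154 = -12/11; c₀ = (223·(-47) − 31·(-325))/154 = -29/11.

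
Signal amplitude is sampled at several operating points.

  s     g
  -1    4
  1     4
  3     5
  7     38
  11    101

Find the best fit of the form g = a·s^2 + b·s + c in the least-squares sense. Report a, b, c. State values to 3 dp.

From the data, Σs^2·s^2 = 17125, Σs^2·s = 1701, Σs^2 = 181, Σs·s = 181, Σs = 21, Σ1 = 5.
Moment sums: Σs^2·g = 14136, Σs·g = 1392, Σg = 152.
So MᵀM·[a, b, c]ᵀ = Mᵀg: [[17125, 1701, 181]; [1701, 181, 21]; [181, 21, 5]]·[a, b, c]ᵀ = [14136, 1392, 152]ᵀ.
Inverting the 3×3 Gram matrix, [a, b, c]ᵀ = [1801/1876, -108/67, 4535/1876]ᵀ.

a = 0.960, b = -1.612, c = 2.417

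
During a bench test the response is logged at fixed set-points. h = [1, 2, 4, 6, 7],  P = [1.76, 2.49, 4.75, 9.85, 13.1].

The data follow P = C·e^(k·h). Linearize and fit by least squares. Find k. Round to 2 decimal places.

Taking logs, ln P = k·h + ln C, so regress ln P on h.
Over the data: Σh = 20.0000, Σ(h)² = 106.0000, Σln P = 7.8958, Σh·ln P = 40.3556.
Normal system: [[106.0000, 20.0000]; [20.0000, 5]]·[k, ln C]ᵀ = [40.3556, 7.8958]ᵀ.
Solving (det = 130.0000): k = 0.33740, ln C = 0.22958.

k = 0.34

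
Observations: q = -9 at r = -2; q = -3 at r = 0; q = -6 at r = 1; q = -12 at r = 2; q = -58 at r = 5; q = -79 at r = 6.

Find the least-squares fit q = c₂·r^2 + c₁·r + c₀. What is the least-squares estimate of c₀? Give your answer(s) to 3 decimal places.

The normal equations are: 1954·c₂ + 342·c₁ + 70·c₀ = -4384;  342·c₂ + 70·c₁ + 12·c₀ = -776;  70·c₂ + 12·c₁ + 6·c₀ = -167.
(Σr^2·r^2 = 1954, Σr^2·r = 342, Σr^2 = 70, Σr·r = 70, Σr = 12, Σ1 = 6, Σr^2·q = -4384, Σr·q = -776, Σq = -167.)
Row-reducing yields c₂ = -6827/3454, c₁ = -3209/3454, c₀ = -5035/1727.

c₀ = -2.915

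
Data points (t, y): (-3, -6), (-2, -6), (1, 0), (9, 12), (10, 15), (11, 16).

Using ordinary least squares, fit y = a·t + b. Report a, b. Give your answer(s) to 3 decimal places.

Normal-equation sums: Σt·t = 316, Σt = 26, Σ1 = 6.
For Aᵀy: Σt·y = 464, Σy = 31.
Normal equations: [[316, 26]; [26, 6]]·[a, b]ᵀ = [464, 31]ᵀ.
Determinant 316·6 − 26² = 1220.
a = (464·6 − 26·31)/1220 = 989/610; b = (316·31 − 26·464)/1220 = -567/305.

a = 1.621, b = -1.859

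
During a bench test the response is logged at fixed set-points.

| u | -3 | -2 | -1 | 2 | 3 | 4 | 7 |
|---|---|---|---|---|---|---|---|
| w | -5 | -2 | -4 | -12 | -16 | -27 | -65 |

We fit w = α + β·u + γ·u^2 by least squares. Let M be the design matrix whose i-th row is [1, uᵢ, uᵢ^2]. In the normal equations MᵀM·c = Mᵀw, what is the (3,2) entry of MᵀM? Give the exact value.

Row 3 ↔ basis u^2, column 2 ↔ basis u, so (MᵀM)_{3,2} = Σᵢ (u^2)·(u) = (9)·(-3) + (4)·(-2) + (1)·(-1) + (4)·(2) + (9)·(3) + (16)·(4) + (49)·(7) = 406.

406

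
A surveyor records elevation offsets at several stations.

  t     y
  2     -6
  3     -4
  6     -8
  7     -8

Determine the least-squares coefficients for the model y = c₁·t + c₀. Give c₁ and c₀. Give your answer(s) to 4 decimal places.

c₁ = -0.6471, c₀ = -3.5882

From the data, Σt·t = 98, Σt = 18, Σ1 = 4.
And Σt·y = -128, Σy = -26.
MᵀM·[c₁, c₀]ᵀ = Mᵀy becomes [[98, 18]; [18, 4]]·[c₁, c₀]ᵀ = [-128, -26]ᵀ.
Eliminating c₀: 4·(row 1) − 18·(row 2) gives 68·c₁ = 4·(-128) − 18·(-26) = -44, so c₁ = -11/17.
Then c₀ = ((-26) − 18·(-11/17))/4 = -61/17.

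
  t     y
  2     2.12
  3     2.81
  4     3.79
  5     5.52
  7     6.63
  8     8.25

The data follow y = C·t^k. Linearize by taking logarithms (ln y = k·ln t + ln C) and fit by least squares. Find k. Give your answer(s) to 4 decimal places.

Taking logs, ln y = k·ln t + ln C, so regress ln y on ln t.
AᵀA = [[14.3101, 8.8128]; [8.8128, 6]], rhs = [14.3214, 8.8272]ᵀ  (here Σln t = 8.8128, Σ(ln t)² = 14.3101, Σln y = 8.8272, Σln t·ln y = 14.3214).
Δ = 14.3101·6 − (8.8128)² = 8.1947; k = (14.3214·6 − 8.8128·8.8272)/8.1947 = 0.99288, ln C = (14.3101·8.8272 − 8.8128·14.3214)/8.1947 = 0.01285.

k = 0.9929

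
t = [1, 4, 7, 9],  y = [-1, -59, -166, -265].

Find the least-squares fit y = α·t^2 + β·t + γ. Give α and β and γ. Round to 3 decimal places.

Compute the Gram sums: Σt^2·t^2 = 9219, Σt^2·t = 1137, Σt^2 = 147, Σt·t = 147, Σt = 21, Σ1 = 4.
Right-hand side: Σt^2·y = -30544, Σt·y = -3784, Σy = -491.
Normal equations: [[9219, 1137, 147]; [1137, 147, 21]; [147, 21, 4]]·[α, β, γ]ᵀ = [-30544, -3784, -491]ᵀ.
Inverting the 3×3 Gram matrix, [α, β, γ]ᵀ = [-2087/762, -1423/254, 929/127]ᵀ.

α = -2.739, β = -5.602, γ = 7.315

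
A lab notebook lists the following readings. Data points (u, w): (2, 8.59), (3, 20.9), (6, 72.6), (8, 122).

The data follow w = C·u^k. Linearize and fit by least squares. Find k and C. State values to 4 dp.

Let Y = ln w. Fitting Y = k·ln u + ln C by least squares:
Σln u = 5.6630, Σ(ln u)² = 9.2219, Σln w = 14.2793, Σln u·ln w = 22.4975.
Equations: 9.2219·k + 5.6630·ln C = 22.4975;  5.6630·k + 4·ln C = 14.2793.
Δ = 9.2219·4 − (5.6630)² = 4.8184; k = (22.4975·4 − 5.6630·14.2793)/4.8184 = 1.89413, ln C = (9.2219·14.2793 − 5.6630·22.4975)/4.8184 = 0.88824, so C = exp(0.88824) = 2.43085.

k = 1.8941, C = 2.4308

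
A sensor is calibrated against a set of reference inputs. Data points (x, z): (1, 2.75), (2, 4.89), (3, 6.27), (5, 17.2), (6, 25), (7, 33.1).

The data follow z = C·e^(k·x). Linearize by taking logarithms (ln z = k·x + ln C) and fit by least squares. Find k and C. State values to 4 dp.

With ln zᵢ as the transformed response and xᵢ as the regressor:
Σx = 24.0000, Σ(x)² = 124.0000, Σln z = 13.9979, Σx·ln z = 67.7278.
Equations: 124.0000·k + 24.0000·ln C = 67.7278;  24.0000·k + 6·ln C = 13.9979.
Solving (det = 168.0000): k = 0.41915, ln C = 0.65637, so C = exp(0.65637) = 1.92778.

k = 0.4192, C = 1.9278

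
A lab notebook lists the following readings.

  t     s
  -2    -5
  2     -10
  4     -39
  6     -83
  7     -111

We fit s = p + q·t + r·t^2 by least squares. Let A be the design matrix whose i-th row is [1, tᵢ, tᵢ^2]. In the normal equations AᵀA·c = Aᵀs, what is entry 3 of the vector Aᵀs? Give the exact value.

-9111

Entry 3 ↔ basis t^2, so (Aᵀs)_{3} = Σᵢ (t^2)·sᵢ = (4)·(-5) + (4)·(-10) + (16)·(-39) + (36)·(-83) + (49)·(-111) = -9111.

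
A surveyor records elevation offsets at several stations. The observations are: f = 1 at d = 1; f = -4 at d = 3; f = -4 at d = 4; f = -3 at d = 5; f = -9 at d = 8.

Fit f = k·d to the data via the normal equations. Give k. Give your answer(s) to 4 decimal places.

Entries of XᵀX: Σd·d = 115.
Right-hand side: Σd·f = -114.
k = (-114)/115 = -0.991304.

k = -0.9913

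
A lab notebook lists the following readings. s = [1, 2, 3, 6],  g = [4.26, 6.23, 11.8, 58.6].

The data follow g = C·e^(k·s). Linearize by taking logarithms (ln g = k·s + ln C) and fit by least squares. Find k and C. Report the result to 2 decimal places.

Let Y = ln g. Fitting Y = k·s + ln C by least squares:
XᵀX = [[50.0000, 12.0000]; [12.0000, 4]], rhs = [36.9367, 9.8175]ᵀ  (here Σs = 12.0000, Σ(s)² = 50.0000, Σln g = 9.8175, Σs·ln g = 36.9367).
Slope k = (n·Σs·ln g − Σs·Σln g)/(n·Σ(s)² − (Σs)²) = (4·36.9367 − 12.0000·9.8175)/56.0000 = 0.53459; ln C = (Σln g − k·Σs)/n = 0.85059, so C = exp(0.85059) = 2.34104.

k = 0.53, C = 2.34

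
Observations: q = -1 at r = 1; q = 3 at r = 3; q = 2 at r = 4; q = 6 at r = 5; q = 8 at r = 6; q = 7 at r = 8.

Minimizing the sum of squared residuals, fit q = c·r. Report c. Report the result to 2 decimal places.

AᵀA·[c]ᵀ = Aᵀq reads: 151·c = 150.
Hence c = 150 / 151 ≈ 0.993377.

c = 0.99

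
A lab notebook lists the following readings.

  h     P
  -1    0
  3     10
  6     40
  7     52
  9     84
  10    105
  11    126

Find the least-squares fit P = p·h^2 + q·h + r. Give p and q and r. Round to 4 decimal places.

AᵀA·[p, q, r]ᵀ = AᵀP reads: 34981·p + 3645·q + 397·r = 36628;  3645·p + 397·q + 45·r = 3826;  397·p + 45·q + 7·r = 417.
Inverting the 3×3 Gram matrix, [p, q, r]ᵀ = [256021/259644, 54379/86548, -50711/129822]ᵀ.

p = 0.9860, q = 0.6283, r = -0.3906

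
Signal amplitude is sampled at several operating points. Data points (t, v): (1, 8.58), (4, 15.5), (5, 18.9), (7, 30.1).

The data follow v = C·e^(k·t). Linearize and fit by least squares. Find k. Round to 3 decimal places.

k = 0.208

Taking logs, ln v = k·t + ln C, so regress ln v on t.
XᵀX = [[91.0000, 17.0000]; [17.0000, 4]], rhs = [51.6403, 11.2340]ᵀ  (here Σt = 17.0000, Σ(t)² = 91.0000, Σln v = 11.2340, Σt·ln v = 51.6403).
Slope k = (n·Σt·ln v − Σt·Σln v)/(n·Σ(t)² − (Σt)²) = (4·51.6403 − 17.0000·11.2340)/75.0000 = 0.20778; ln C = (Σln v − k·Σt)/n = 1.92541.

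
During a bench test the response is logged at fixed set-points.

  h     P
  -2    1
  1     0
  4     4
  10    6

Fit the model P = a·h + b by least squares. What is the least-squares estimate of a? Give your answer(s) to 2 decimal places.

Sums needed: Σh·h = 121, Σh = 13, Σ1 = 4.
For MᵀP: Σh·P = 74, ΣP = 11.
MᵀM·[a, b]ᵀ = MᵀP becomes [[121, 13]; [13, 4]]·[a, b]ᵀ = [74, 11]ᵀ.
det = 121·4 − 13² = 315.
a = (74·4 − 13·11)/315 = 17/35; b = (121·11 − 13·74)/315 = 41/35.

a = 0.49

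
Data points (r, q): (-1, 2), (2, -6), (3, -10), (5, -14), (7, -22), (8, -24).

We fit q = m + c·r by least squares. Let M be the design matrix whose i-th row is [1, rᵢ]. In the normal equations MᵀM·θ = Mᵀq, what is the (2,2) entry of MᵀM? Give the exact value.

152

Row 2 ↔ basis r, column 2 ↔ basis r, so (MᵀM)_{2,2} = Σᵢ (r)·(r) = (-1)·(-1) + (2)·(2) + (3)·(3) + (5)·(5) + (7)·(7) + (8)·(8) = 152.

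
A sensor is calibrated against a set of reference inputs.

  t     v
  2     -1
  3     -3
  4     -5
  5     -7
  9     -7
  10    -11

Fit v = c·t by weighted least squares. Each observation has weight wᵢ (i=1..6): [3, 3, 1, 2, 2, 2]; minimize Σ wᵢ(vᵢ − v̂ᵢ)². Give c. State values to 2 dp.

c = -1.00

With design matrix X, XᵀWX = [[467]] and XᵀWv = [-469]ᵀ.
Hence c = -469 / 467 ≈ -1.00428.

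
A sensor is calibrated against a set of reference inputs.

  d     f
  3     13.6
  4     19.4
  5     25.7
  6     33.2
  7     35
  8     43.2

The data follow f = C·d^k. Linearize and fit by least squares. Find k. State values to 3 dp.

k = 1.162

Let Y = ln f. Fitting Y = k·ln d + ln C by least squares:
XᵀX = [[17.0401, 9.9115]; [9.9115, 6]], rhs = [33.2282, 19.6456]ᵀ  (here Σln d = 9.9115, Σ(ln d)² = 17.0401, Σln f = 19.6456, Σln d·ln f = 33.2282).
Δ = 17.0401·6 − (9.9115)² = 4.0036; k = (33.2282·6 − 9.9115·19.6456)/4.0036 = 1.16216, ln C = (17.0401·19.6456 − 9.9115·33.2282)/4.0036 = 1.35447.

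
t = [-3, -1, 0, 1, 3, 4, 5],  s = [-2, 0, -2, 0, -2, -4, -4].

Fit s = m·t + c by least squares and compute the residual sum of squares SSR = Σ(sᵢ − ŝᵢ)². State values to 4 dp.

SSR = 9.4451

The normal equations are: 61·m + 9·c = -36;  9·m + 7·c = -14.
Eliminating c: 7·(row 1) − 9·(row 2) gives 346·m = 7·(-36) − 9·(-14) = -126, so m = -63/173.
Then c = ((-14) − 9·(-63/173))/7 = -265/173.
Residuals: -270/173, 202/173, -81/173, 328/173, 108/173, -175/173, -112/173; SSR = 1634/173.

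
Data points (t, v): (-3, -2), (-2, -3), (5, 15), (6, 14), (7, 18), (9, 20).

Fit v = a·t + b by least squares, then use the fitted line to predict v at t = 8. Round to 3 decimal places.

The normal system XᵀX·[a, b]ᵀ = Xᵀv is [[204, 22]; [22, 6]]·[a, b]ᵀ = [477, 62]ᵀ.
det = 204·6 − 22² = 740.
a = (477·6 − 22·62)/740 = 749/370; b = (204·62 − 22·477)/740 = 1077/370.
At t = 8: v̂ = (749/370)·(8) + (1077/370)·(1) = 7069/370.

v̂ = 19.105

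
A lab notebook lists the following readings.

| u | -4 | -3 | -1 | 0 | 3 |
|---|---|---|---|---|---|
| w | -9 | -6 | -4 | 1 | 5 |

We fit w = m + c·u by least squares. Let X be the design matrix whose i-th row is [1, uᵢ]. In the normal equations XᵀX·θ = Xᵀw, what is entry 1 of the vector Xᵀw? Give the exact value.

Entry 1 ↔ basis 1, so (Xᵀw)_{1} = Σᵢ wᵢ = (1)·(-9) + (1)·(-6) + (1)·(-4) + (1)·(1) + (1)·(5) = -13.

-13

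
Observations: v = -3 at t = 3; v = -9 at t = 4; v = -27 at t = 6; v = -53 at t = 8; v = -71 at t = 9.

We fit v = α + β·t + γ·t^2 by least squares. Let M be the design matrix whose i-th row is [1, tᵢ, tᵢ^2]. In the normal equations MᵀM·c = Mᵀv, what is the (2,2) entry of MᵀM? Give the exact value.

Row 2 ↔ basis t, column 2 ↔ basis t, so (MᵀM)_{2,2} = Σᵢ (t)·(t) = (3)·(3) + (4)·(4) + (6)·(6) + (8)·(8) + (9)·(9) = 206.

206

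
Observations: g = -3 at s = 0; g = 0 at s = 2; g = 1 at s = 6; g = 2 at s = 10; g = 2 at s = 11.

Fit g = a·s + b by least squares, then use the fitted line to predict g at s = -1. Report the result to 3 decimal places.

ĝ = -2.267

The normal equations are: 261·a + 29·b = 48;  29·a + 5·b = 2.
(Σs·s = 261, Σs = 29, Σ1 = 5, Σs·g = 48, Σg = 2.)
det = 261·5 − 29² = 464.
a = (48·5 − 29·2)/464 = 91/232; b = (261·2 − 29·48)/464 = -15/8.
At s = -1: ĝ = (91/232)·(-1) + (-15/8)·(1) = -263/116.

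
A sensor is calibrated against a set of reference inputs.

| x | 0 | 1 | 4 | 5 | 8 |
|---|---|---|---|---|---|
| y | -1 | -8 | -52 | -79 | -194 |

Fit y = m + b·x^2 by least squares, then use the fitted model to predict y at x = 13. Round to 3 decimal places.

The normal equations are: 5·m + 106·b = -334;  106·m + 4978·b = -15231.
Determinant 5·4978 − 106² = 13654.
m = ((-334)·4978 − 106·(-15231))/13654 = -24083/6827; b = (5·(-15231) − 106·(-334))/13654 = -40751/13654.
At x = 13: ŷ = (-24083/6827)·(1) + (-40751/13654)·(169) = -6935085/13654.

ŷ = -507.916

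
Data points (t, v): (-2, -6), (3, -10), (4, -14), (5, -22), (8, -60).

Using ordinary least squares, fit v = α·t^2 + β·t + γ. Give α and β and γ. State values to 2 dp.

From the data, Σt^2·t^2 = 5074, Σt^2·t = 720, Σt^2 = 118, Σt·t = 118, Σt = 18, Σ1 = 5.
Right-hand side: Σt^2·v = -4728, Σt·v = -664, Σv = -112.
Normal equations: [[5074, 720, 118]; [720, 118, 18]; [118, 18, 5]]·[α, β, γ]ᵀ = [-4728, -664, -112]ᵀ.
Solving the 3×3 system (Gaussian elimination) gives α = -42404/43303, β = 23012/43303, γ = -52096/43303.

α = -0.98, β = 0.53, γ = -1.20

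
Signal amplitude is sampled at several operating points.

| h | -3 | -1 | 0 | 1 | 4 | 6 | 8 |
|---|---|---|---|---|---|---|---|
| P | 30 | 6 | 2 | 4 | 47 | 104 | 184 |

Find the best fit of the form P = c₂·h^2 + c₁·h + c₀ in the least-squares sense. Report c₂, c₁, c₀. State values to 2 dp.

c₂ = 2.91, c₁ = -0.53, c₀ = 2.19

Normal-equation sums: Σh^2·h^2 = 5731, Σh^2·h = 765, Σh^2 = 127, Σh·h = 127, Σh = 15, Σ1 = 7.
And Σh^2·P = 16552, Σh·P = 2192, ΣP = 377.
Inverting the 3×3 Gram matrix, [c₂, c₁, c₀]ᵀ = [836785/287538, -50679/95846, 315049/143769]ᵀ.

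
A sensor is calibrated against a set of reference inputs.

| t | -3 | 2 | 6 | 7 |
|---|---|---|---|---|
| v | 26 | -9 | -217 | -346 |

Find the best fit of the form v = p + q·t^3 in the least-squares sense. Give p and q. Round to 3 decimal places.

p = -0.891, q = -1.005

Sums needed: Σ1 = 4, Σt^3 = 540, Σt^3·t^3 = 165098.
Right-hand side: Σv = -546, Σt^3·v = -166324.
det = 4·165098 − 540² = 368792.
p = ((-546)·165098 − 540·(-166324))/368792 = -82137/92198; q = (4·(-166324) − 540·(-546))/368792 = -46307/46099.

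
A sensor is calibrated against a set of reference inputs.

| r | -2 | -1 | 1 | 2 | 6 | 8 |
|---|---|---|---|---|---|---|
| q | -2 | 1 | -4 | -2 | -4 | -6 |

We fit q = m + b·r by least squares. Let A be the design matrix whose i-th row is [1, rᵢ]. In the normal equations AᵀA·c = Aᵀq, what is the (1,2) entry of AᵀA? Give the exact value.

14

Row 1 ↔ basis 1, column 2 ↔ basis r, so (AᵀA)_{1,2} = Σᵢ r = (1)·(-2) + (1)·(-1) + (1)·(1) + (1)·(2) + (1)·(6) + (1)·(8) = 14.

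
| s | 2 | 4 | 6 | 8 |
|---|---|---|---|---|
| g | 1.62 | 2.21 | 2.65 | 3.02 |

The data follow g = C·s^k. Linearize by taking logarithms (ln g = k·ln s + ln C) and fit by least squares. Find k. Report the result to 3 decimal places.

k = 0.449

Linearized form: ln g = k·ln s + ln C. From the 4 transformed points,
XᵀX = [[9.9367, 5.9506]; [5.9506, 4]], rhs = [5.4782, 3.3552]ᵀ  (here Σln s = 5.9506, Σ(ln s)² = 9.9367, Σln g = 3.3552, Σln s·ln g = 5.4782).
Δ = 9.9367·4 − (5.9506)² = 4.3368; k = (5.4782·4 − 5.9506·3.3552)/4.3368 = 0.44895, ln C = (9.9367·3.3552 − 5.9506·5.4782)/4.3368 = 0.17092.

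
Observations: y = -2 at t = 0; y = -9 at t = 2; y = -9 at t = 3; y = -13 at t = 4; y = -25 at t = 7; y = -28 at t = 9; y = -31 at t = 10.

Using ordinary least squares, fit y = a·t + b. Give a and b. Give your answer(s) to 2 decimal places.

a = -2.96, b = -1.89

The normal system XᵀX·[a, b]ᵀ = Xᵀy is [[259, 35]; [35, 7]]·[a, b]ᵀ = [-834, -117]ᵀ.
det = 259·7 − 35² = 588.
a = ((-834)·7 − 35·(-117))/588 = -83/28; b = (259·(-117) − 35·(-834))/588 = -53/28.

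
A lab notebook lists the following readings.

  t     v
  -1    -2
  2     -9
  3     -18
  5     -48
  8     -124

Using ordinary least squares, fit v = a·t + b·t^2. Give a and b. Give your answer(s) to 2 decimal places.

Sums needed: Σt·t = 103, Σt·t^2 = 671, Σt^2·t^2 = 4819.
And Σt·v = -1302, Σt^2·v = -9336.
MᵀM·[a, b]ᵀ = Mᵀv becomes [[103, 671]; [671, 4819]]·[a, b]ᵀ = [-1302, -9336]ᵀ.
Determinant 103·4819 − 671² = 46116.
a = ((-1302)·4819 − 671·(-9336))/46116 = -3/14; b = (103·(-9336) − 671·(-1302))/46116 = -1629/854.

a = -0.21, b = -1.91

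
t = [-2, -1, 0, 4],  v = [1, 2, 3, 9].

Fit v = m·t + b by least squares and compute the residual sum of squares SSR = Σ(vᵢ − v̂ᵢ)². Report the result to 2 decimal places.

SSR = 0.29

Forming MᵀM = [[21, 1]; [1, 4]] and Mᵀv = [32, 15]ᵀ gives MᵀM·[m, b]ᵀ = Mᵀv.
Eliminating b: 4·(row 1) − 1·(row 2) gives 83·m = 4·32 − 1·15 = 113, so m = 113/83.
Then b = (15 − 1·(113/83))/4 = 283/83.
Residuals: 26/83, -4/83, -34/83, 12/83; SSR = 24/83.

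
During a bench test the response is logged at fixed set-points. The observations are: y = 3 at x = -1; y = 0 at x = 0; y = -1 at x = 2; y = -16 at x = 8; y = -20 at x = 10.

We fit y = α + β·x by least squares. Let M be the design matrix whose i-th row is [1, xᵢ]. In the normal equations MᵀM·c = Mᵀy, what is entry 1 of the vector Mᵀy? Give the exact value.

Entry 1 ↔ basis 1, so (Mᵀy)_{1} = Σᵢ yᵢ = (1)·(3) + (1)·(0) + (1)·(-1) + (1)·(-16) + (1)·(-20) = -34.

-34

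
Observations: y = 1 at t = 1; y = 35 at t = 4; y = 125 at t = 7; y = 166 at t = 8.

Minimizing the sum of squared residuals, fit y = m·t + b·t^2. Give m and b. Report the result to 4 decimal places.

m = -2.9672, b = 2.9671

XᵀX·[m, b]ᵀ = Xᵀy reads: 130·m + 920·b = 2344;  920·m + 6754·b = 17310.
det = 130·6754 − 920² = 31620.
m = (2344·6754 − 920·17310)/31620 = -23456/7905; b = (130·17310 − 920·2344)/31620 = 4691/1581.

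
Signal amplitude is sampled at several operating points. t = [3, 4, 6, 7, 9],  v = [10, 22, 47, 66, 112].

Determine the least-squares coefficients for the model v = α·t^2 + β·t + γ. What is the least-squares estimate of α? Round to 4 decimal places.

α = 1.5043

With design matrix A, AᵀA = [[10595, 1379, 191]; [1379, 191, 29]; [191, 29, 5]] and Aᵀv = [14440, 1870, 257]ᵀ.
Row-reducing yields α = 695/462, β = -193/154, γ = 278/231.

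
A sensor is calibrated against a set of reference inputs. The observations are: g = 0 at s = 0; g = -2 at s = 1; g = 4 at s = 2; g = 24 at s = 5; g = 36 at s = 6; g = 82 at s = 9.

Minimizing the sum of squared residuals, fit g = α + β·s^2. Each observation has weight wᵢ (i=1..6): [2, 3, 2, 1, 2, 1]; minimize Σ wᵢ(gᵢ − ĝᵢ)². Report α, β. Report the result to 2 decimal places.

α = -1.35, β = 1.03

With design matrix A, AᵀWA = [[11, 189]; [189, 9813]] and AᵀWg = [180, 9860]ᵀ.
det = 11·9813 − 189² = 72222.
α = (180·9813 − 189·9860)/72222 = -16200/12037; β = (11·9860 − 189·180)/72222 = 37220/36111.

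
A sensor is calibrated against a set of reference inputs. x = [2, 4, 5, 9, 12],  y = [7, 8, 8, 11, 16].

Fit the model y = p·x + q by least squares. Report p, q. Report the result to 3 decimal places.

p = 0.874, q = 4.405

Normal-equation sums: Σx·x = 270, Σx = 32, Σ1 = 5.
Right-hand side: Σx·y = 377, Σy = 50.
So AᵀA·[p, q]ᵀ = Aᵀy: [[270, 32]; [32, 5]]·[p, q]ᵀ = [377, 50]ᵀ.
Eliminating q: 5·(row 1) − 32·(row 2) gives 326·p = 5·377 − 32·50 = 285, so p = 285/326.
Then q = (50 − 32·(285/326))/5 = 718/163.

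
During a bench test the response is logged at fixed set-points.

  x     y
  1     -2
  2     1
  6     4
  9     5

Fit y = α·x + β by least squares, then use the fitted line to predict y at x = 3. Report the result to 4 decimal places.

ŷ = 0.7927

Forming MᵀM = [[122, 18]; [18, 4]] and Mᵀy = [69, 8]ᵀ gives MᵀM·[α, β]ᵀ = Mᵀy.
Δ = 122·4 − 18² = 164.
α = (69·4 − 18·8)/164 = 33/41; β = (122·8 − 18·69)/164 = -133/82.
At x = 3: ŷ = (33/41)·(3) + (-133/82)·(1) = 65/82.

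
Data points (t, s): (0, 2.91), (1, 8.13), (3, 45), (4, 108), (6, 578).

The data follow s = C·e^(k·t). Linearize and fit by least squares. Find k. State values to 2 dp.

k = 0.88

With ln sᵢ as the transformed response and tᵢ as the regressor:
Over the data: Σt = 14.0000, Σ(t)² = 62.0000, Σln s = 18.0121, Σt·ln s = 70.4015.
Normal system: [[62.0000, 14.0000]; [14.0000, 5]]·[k, ln C]ᵀ = [70.4015, 18.0121]ᵀ.
Slope k = (n·Σt·ln s − Σt·Σln s)/(n·Σ(t)² − (Σt)²) = (5·70.4015 − 14.0000·18.0121)/114.0000 = 0.87578; ln C = (Σln s − k·Σt)/n = 1.15024.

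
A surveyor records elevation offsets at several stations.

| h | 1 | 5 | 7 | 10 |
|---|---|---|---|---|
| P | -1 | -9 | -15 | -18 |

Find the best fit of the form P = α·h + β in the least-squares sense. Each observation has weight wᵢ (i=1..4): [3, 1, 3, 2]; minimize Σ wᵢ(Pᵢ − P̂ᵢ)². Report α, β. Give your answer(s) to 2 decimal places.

Compute the Gram sums: Σwᵢ·h·h = 375, Σwᵢ·h = 49, Σwᵢ·1 = 9.
And Σwᵢ·h·P = -723, Σwᵢ·P = -93.
So XᵀWX·[α, β]ᵀ = XᵀWP: [[375, 49]; [49, 9]]·[α, β]ᵀ = [-723, -93]ᵀ.
det = 375·9 − 49² = 974.
α = ((-723)·9 − 49·(-93))/974 = -975/487; β = (375·(-93) − 49·(-723))/974 = 276/487.

α = -2.00, β = 0.57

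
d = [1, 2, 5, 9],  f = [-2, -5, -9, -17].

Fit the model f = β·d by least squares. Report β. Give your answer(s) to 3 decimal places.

With design matrix X, XᵀX = [[111]] and Xᵀf = [-210]ᵀ.
Hence β = -210 / 111 ≈ -1.89189.

β = -1.892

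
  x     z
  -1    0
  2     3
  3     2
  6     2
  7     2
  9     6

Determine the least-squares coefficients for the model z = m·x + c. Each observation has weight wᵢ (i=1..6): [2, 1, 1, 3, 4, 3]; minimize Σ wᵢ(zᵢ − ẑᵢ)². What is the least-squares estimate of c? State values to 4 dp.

From the data, Σwᵢ·x·x = 562, Σwᵢ·x = 76, Σwᵢ·1 = 14.
For AᵀWz: Σwᵢ·x·z = 266, Σwᵢ·z = 37.
AᵀWA·[m, c]ᵀ = AᵀWz becomes [[562, 76]; [76, 14]]·[m, c]ᵀ = [266, 37]ᵀ.
Eliminating c: 14·(row 1) − 76·(row 2) gives 2092·m = 14·266 − 76·37 = 912, so m = 228/523.
Then c = (37 − 76·(228/523))/14 = 289/1046.

c = 0.2763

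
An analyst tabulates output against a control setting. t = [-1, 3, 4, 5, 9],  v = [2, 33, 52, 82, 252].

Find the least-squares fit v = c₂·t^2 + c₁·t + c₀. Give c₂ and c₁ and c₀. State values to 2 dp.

Normal-equation sums: Σt^2·t^2 = 7524, Σt^2·t = 944, Σt^2 = 132, Σt·t = 132, Σt = 20, Σ1 = 5.
Moment sums: Σt^2·v = 23593, Σt·v = 2983, Σv = 421.
Solving the 3×3 system (Gaussian elimination) gives c₂ = 10433/3556, c₁ = 69779/46228, c₀ = 1167/1651.

c₂ = 2.93, c₁ = 1.51, c₀ = 0.71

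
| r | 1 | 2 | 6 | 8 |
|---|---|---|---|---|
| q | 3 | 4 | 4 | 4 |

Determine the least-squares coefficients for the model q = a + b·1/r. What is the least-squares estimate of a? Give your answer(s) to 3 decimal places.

a = 4.254

Sums needed: Σ1 = 4, Σ1/r = 43/24, Σ1/r·1/r = 745/576.
For Xᵀq: Σq = 15, Σ1/r·q = 37/6.
Eliminating b: (745/576)·(row 1) − (43/24)·(row 2) gives (377/192)·a = (745/576)·15 − (43/24)·(37/6) = 4811/576, so a = 4811/1131.
Then b = ((37/6) − (43/24)·(4811/1131))/(745/576) = -424/377.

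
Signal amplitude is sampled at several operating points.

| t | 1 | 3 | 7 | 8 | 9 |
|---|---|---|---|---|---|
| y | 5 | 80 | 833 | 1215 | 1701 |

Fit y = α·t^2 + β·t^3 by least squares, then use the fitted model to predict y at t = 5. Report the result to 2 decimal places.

Compute the Gram sums: Σt^2·t^2 = 13140, Σt^2·t^3 = 108868, Σt^3·t^3 = 911964.
For Aᵀy: Σt^2·y = 257083, Σt^3·y = 2149993.
Normal equations: [[13140, 108868]; [108868, 911964]]·[α, β]ᵀ = [257083, 2149993]ᵀ.
Determinant 13140·911964 − 108868² = 130965536.
α = (257083·911964 − 108868·2149993)/130965536 = 24062693/8185346; β = (13140·2149993 − 108868·257083)/130965536 = 32849497/16370692.
At t = 5: ŷ = (24062693/8185346)·(25) + (32849497/16370692)·(125) = 5309321775/16370692.

ŷ = 324.32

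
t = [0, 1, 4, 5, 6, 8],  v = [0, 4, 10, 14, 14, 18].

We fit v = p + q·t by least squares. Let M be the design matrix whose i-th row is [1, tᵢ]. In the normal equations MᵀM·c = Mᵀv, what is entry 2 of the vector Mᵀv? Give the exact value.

Entry 2 ↔ basis t, so (Mᵀv)_{2} = Σᵢ (t)·vᵢ = (0)·(0) + (1)·(4) + (4)·(10) + (5)·(14) + (6)·(14) + (8)·(18) = 342.

342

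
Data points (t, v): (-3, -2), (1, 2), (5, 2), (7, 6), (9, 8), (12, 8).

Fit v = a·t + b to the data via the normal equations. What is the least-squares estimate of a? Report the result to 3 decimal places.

a = 0.699

From the data, Σt·t = 309, Σt = 31, Σ1 = 6.
Moment sums: Σt·v = 228, Σv = 24.
Normal equations: [[309, 31]; [31, 6]]·[a, b]ᵀ = [228, 24]ᵀ.
Eliminating b: 6·(row 1) − 31·(row 2) gives 893·a = 6·228 − 31·24 = 624, so a = 624/893.
Then b = (24 − 31·(624/893))/6 = 348/893.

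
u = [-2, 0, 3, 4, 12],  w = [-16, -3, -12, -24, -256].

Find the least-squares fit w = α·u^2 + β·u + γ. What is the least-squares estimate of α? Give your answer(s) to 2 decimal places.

α = -1.98

Forming AᵀA = [[21089, 1811, 173]; [1811, 173, 17]; [173, 17, 5]] and Aᵀw = [-37420, -3172, -311]ᵀ gives AᵀA·[α, β, γ]ᵀ = Aᵀw.
Row-reducing yields α = -36775/18534, β = 50143/18534, γ = -8481/3089.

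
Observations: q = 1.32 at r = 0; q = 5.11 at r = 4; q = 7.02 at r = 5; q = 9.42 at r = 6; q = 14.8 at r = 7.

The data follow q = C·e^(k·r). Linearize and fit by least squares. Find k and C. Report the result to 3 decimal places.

Linearized form: ln q = k·r + ln C. From the 5 transformed points,
Σr = 22.0000, Σ(r)² = 126.0000, Σln q = 8.7951, Σr·ln q = 48.5880.
Equations: 126.0000·k + 22.0000·ln C = 48.5880;  22.0000·k + 5·ln C = 8.7951.
Δ = 126.0000·5 − (22.0000)² = 146.0000; k = (48.5880·5 − 22.0000·8.7951)/146.0000 = 0.33869, ln C = (126.0000·8.7951 − 22.0000·48.5880)/146.0000 = 0.26877, so C = exp(0.26877) = 1.30836.

k = 0.339, C = 1.308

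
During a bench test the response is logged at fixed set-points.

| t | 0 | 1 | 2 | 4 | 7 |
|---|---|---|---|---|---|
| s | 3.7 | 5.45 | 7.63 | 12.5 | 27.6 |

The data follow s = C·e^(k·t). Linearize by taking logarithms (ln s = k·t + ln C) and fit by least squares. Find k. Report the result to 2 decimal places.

k = 0.28

With ln sᵢ as the transformed response and tᵢ as the regressor:
XᵀX = [[70.0000, 14.0000]; [14.0000, 5]], rhs = [39.0874, 10.8796]ᵀ  (here Σt = 14.0000, Σ(t)² = 70.0000, Σln s = 10.8796, Σt·ln s = 39.0874).
Solving (det = 154.0000): k = 0.28002, ln C = 1.39186.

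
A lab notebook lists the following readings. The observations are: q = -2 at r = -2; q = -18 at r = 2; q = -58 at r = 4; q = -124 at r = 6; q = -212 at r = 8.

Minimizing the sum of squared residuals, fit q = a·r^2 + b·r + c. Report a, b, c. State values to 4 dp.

a = -2.8744, b = -3.7194, c = 1.8763

Compute the Gram sums: Σr^2·r^2 = 5680, Σr^2·r = 792, Σr^2 = 124, Σr·r = 124, Σr = 18, Σ1 = 5.
Moment sums: Σr^2·q = -19040, Σr·q = -2704, Σq = -414.
Inverting the 3×3 Gram matrix, [a, b, c]ᵀ = [-7807/2716, -5051/1358, 182/97]ᵀ.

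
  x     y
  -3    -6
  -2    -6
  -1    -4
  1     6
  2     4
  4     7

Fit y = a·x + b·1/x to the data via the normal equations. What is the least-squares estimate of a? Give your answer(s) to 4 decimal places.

a = 1.5752

Setting ∂/∂a … = 0 gives: 35·a + 6·b = 76;  6·a + (385/144)·b = 75/4.
(Σx·x = 35, Σx·1/x = 6, Σ1/x·1/x = 385/144, Σx·y = 76, Σ1/x·y = 75/4.)
Determinant 35·(385/144) − 6² = 8291/144.
a = (76·(385/144) − 6·(75/4))/(8291/144) = 13060/8291; b = (35·(75/4) − 6·76)/(8291/144) = 28836/8291.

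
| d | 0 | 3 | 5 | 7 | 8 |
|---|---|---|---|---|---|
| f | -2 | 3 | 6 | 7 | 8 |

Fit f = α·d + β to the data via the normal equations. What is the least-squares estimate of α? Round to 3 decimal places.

Forming MᵀM = [[147, 23]; [23, 5]] and Mᵀf = [152, 22]ᵀ gives MᵀM·[α, β]ᵀ = Mᵀf.
Eliminating β: 5·(row 1) − 23·(row 2) gives 206·α = 5·152 − 23·22 = 254, so α = 127/103.
Then β = (22 − 23·(127/103))/5 = -131/103.

α = 1.233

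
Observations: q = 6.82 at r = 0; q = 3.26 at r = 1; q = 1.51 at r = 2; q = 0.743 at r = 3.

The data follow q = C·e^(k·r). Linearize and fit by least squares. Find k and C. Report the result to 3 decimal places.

k = -0.742, C = 6.802

With ln qᵢ as the transformed response and rᵢ as the regressor:
Σr = 6.0000, Σ(r)² = 14.0000, Σln q = 3.2166, Σr·ln q = 1.1148.
Equations: 14.0000·k + 6.0000·ln C = 1.1148;  6.0000·k + 4·ln C = 3.2166.
Solving (det = 20.0000): k = -0.74204, ln C = 1.91722, so C = exp(1.91722) = 6.80199.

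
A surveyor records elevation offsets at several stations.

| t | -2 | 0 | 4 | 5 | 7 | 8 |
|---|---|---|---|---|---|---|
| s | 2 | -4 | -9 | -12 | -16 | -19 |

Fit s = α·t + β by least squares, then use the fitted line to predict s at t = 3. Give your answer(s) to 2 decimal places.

ŝ = -8.36

The normal system MᵀM·[α, β]ᵀ = Mᵀs is [[158, 22]; [22, 6]]·[α, β]ᵀ = [-364, -58]ᵀ.
Determinant 158·6 − 22² = 464.
α = ((-364)·6 − 22·(-58))/464 = -227/116; β = (158·(-58) − 22·(-364))/464 = -289/116.
At t = 3: ŝ = (-227/116)·(3) + (-289/116)·(1) = -485/58.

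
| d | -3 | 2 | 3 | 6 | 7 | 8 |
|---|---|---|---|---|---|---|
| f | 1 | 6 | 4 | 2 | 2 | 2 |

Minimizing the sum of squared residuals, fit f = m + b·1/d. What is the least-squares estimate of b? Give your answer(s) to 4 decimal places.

b = 5.6885

Forming MᵀM = [[6, 157/168]; [157/168, 1681/3136]] and Mᵀf = [17, 409/84]ᵀ gives MᵀM·[m, b]ᵀ = Mᵀf.
Eliminating b: (1681/3136)·(row 1) − (157/168)·(row 2) gives (66125/28224)·m = (1681/3136)·17 − (157/168)·(409/84) = 128767/28224, so m = 128767/66125.
Then b = ((409/84) − (157/168)·(128767/66125))/(1681/3136) = 376152/66125.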